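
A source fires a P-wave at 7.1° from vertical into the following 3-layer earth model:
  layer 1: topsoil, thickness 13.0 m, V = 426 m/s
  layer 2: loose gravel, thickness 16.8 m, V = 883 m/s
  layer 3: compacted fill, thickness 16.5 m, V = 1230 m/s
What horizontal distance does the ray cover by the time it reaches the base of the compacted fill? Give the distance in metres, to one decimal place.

12.4 m

Apply Snell's law at each interface; in layer i the horizontal offset is hᵢ·tan θᵢ.
Layer 1: θ = 7.10°; offset = 13.0·tan 7.10° = 1.619 m.
Layer 2: sin θ = 883·sin 7.1°/426 = 0.2562, θ = 14.84°; offset = 16.8·tan 14.84° = 4.453 m.
Layer 3: sin θ = 1230·sin 7.1°/426 = 0.3569, θ = 20.91°; offset = 16.5·tan 20.91° = 6.304 m.
Summing the layer offsets gives 12.376 m.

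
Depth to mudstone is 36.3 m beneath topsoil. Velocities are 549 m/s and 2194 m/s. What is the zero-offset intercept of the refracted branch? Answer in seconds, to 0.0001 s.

tᵢ = 2h·√(V₂²−V₁²)/(V₁V₂).
√(V₂²−V₁²) = √(2194²−549²) = 2124.2 m/s.
tᵢ = 2·36.3·2124.2/(549·2194) = 0.12803 s.

0.1280 s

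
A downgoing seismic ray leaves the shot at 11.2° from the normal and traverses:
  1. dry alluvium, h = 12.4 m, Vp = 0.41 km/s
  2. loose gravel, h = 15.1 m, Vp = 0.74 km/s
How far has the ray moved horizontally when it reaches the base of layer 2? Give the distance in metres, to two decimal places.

8.11 m

Apply Snell's law at each interface; in layer i the horizontal offset is hᵢ·tan θᵢ.
Layer 1: θ = 11.20°; offset = 12.4·tan 11.20° = 2.4553 m.
Layer 2: sin θ = 0.74·sin 11.2°/0.41 = 0.3506, θ = 20.52°; offset = 15.1·tan 20.52° = 5.6523 m.
Total horizontal offset = 8.1076 m.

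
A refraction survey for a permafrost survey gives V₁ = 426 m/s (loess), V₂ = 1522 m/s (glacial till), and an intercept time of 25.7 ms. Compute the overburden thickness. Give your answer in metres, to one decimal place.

θ_c = arcsin(426/1522) = 16.25°; cos θ_c = 0.9600.
tᵢ = 2h cos θ_c/V₁ ⇒ h = tᵢ·V₁/(2 cos θ_c) = 0.0257·426/(2·0.9600) = 5.70 m.

5.7 m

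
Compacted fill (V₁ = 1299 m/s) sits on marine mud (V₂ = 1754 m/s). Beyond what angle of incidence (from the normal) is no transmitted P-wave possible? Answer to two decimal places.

Critical incidence: sin θ_c = V₁/V₂ = 1299/1754 = 0.7406.
θ_c = arcsin 0.7406 = 47.78°.

47.78°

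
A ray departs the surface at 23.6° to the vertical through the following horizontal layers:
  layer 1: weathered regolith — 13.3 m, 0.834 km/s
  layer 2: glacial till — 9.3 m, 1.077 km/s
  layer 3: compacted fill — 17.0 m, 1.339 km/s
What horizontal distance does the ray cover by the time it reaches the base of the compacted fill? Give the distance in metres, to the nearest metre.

p = sin θ₁/V₁ = sin 23.6°/0.834 = 4.8003e-01 s/km is conserved through the stack.
Layer 1: θ = 23.60°; offset = 13.3·tan 23.60° = 5.811 m.
Layer 2: sin θ = p·1.077 = 0.5170 → θ = 31.13°; offset = 9.3·tan 31.13° = 5.617 m.
Layer 3: sin θ = p·1.339 = 0.6428 → θ = 40.00°; offset = 17.0·tan 40.00° = 14.264 m.
Summing the layer offsets gives 25.692 m.

26 m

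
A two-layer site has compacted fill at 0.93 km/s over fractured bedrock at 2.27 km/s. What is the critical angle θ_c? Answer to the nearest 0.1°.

24.2°

Critical incidence: sin θ_c = V₁/V₂ = 0.93/2.27 = 0.4097.
θ_c = arcsin 0.4097 = 24.19°.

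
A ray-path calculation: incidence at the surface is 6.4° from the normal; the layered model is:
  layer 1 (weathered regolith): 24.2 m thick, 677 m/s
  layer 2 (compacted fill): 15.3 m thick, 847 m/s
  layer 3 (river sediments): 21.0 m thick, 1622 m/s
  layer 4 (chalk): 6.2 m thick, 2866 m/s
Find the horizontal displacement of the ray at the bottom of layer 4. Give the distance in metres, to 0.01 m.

14.01 m

Apply Snell's law at each interface; in layer i the horizontal offset is hᵢ·tan θᵢ.
Layer 1: θ = 6.40°; offset = 24.2·tan 6.40° = 2.7145 m.
Layer 2: sin θ = 847·sin 6.4°/677 = 0.1395, θ = 8.02°; offset = 15.3·tan 8.02° = 2.1548 m.
Layer 3: sin θ = 1622·sin 6.4°/677 = 0.2671, θ = 15.49°; offset = 21.0·tan 15.49° = 5.8197 m.
Layer 4: sin θ = 2866·sin 6.4°/677 = 0.4719, θ = 28.16°; offset = 6.2·tan 28.16° = 3.3184 m.
Summing the layer offsets gives 14.0074 m.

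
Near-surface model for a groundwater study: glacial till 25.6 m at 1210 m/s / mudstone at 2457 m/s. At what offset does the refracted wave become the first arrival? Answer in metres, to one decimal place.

θ_c = arcsin(1210/2457) = 29.50°, so cos θ_c = 0.8703 and tᵢ = 2h cos θ_c/V₁ = 0.0368 s.
At crossover x/V₁ = x/V₂ + tᵢ ⇒ x = tᵢ/(1/V₁ − 1/V₂) = 0.03683/(8.2645e-04 − 4.0700e-04) = 87.80 m.

87.8 m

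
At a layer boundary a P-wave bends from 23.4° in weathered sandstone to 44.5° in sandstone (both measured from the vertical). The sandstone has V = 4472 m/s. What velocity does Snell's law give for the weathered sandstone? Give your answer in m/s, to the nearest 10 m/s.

Snell's law: sin 23.4°/V₁ = sin 44.5°/V₂.
V₁ = V₂·sin 23.4°/sin 44.5° = 4472 × 0.5666 = 2533.92 m/s.

2530 m/s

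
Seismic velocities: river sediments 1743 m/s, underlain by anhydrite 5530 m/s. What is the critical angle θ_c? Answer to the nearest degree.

18°

Critical incidence: sin θ_c = V₁/V₂ = 1743/5530 = 0.3152.
θ_c = arcsin 0.3152 = 18.37°.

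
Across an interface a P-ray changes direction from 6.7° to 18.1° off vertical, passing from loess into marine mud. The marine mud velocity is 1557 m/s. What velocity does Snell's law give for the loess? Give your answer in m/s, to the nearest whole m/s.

Snell's law: sin 6.7°/V₁ = sin 18.1°/V₂.
V₁ = V₂·sin 6.7°/sin 18.1° = 1557 × 0.3755 = 584.71 m/s.

585 m/s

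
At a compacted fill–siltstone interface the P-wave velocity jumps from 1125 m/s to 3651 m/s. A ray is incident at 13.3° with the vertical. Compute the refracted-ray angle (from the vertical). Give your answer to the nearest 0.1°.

sin θ₁/V₁ = sin θ₂/V₂ ⇒ sin θ₂ = 3651·sin 13.3°/1125 = 3651·0.2300/1125 = 0.7466.
θ₂ = sin⁻¹(0.7466) = 48.30° (from vertical).

48.3°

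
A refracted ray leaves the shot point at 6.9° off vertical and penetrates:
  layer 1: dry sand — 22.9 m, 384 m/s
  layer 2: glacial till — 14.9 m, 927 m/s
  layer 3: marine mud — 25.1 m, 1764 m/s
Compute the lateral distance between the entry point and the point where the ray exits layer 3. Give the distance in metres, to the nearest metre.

Apply Snell's law at each interface; in layer i the horizontal offset is hᵢ·tan θᵢ.
Layer 1: θ = 6.90°; offset = 22.9·tan 6.90° = 2.771 m.
Layer 2: sin θ = 927·sin 6.9°/384 = 0.2900, θ = 16.86°; offset = 14.9·tan 16.86° = 4.515 m.
Layer 3: sin θ = 1764·sin 6.9°/384 = 0.5519, θ = 33.50°; offset = 25.1·tan 33.50° = 16.611 m.
Σ offsets = 23.897 m.

24 m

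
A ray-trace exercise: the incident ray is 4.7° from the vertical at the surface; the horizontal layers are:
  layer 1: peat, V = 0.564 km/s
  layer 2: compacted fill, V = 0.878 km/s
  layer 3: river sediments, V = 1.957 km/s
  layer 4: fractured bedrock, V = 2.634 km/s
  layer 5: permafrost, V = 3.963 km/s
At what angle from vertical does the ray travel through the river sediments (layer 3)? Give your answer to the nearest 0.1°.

16.5°

Snell's law across each interface conserves sin θ / V, so sin θ_3 = V_3·sin θ₁/V₁.
sin θ_3 = 1.957 × sin 4.7° / 0.564 = 0.2843.
θ_3 = arcsin 0.2843 = 16.52°.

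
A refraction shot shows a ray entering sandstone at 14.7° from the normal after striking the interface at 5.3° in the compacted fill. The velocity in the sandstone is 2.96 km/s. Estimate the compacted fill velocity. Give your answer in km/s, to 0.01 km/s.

sin 5.3° = 0.0924; sin 14.7° = 0.2538.
V₁ = V₂·(sin θ₁/sin θ₂) = 2.96·(0.0924/0.2538) = 1.08 km/s.

1.08 km/s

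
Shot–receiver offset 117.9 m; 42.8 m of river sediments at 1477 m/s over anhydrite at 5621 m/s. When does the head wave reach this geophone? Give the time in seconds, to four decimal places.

0.0769 s

θ_c = arcsin(V₁/V₂) = arcsin(1477/5621) = 15.23°, cos θ_c = 0.9649.
Intercept time tᵢ = 2h cos θ_c / V₁ = 2·42.8·0.9649/1477 = 0.05592 s.
t = x/V₂ + tᵢ = 117.9/5621 + 0.05592 = 0.07689 s.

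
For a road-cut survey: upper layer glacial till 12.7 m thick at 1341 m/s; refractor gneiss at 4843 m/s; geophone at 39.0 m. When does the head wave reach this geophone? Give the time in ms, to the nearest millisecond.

26 ms

θ_c = arcsin(V₁/V₂) = arcsin(1341/4843) = 16.07°, cos θ_c = 0.9609.
Intercept time tᵢ = 2h cos θ_c / V₁ = 2·12.7·0.9609/1341 = 0.01820 s.
t = x/V₂ + tᵢ = 39.0/4843 + 0.01820 = 0.02625 s.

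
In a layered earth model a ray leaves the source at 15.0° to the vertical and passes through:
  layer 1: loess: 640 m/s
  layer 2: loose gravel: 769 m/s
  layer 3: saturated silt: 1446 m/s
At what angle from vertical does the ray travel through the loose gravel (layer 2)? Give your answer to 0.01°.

18.12°

Snell's law across each interface conserves sin θ / V, so sin θ_2 = V_2·sin θ₁/V₁.
sin θ_2 = 769 × sin 15.0° / 640 = 0.3110.
θ_2 = arcsin 0.3110 = 18.12°.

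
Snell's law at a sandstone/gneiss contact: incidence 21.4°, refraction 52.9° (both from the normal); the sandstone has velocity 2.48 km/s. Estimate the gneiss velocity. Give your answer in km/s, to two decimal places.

5.42 km/s

Snell's law: sin 21.4°/V₁ = sin 52.9°/V₂.
V₂ = V₁·sin 52.9°/sin 21.4° = 2.48 × 2.1859 = 5.42 km/s.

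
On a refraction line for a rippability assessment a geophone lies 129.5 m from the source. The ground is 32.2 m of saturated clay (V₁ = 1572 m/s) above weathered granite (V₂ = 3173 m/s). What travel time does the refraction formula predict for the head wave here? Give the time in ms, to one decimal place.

θ_c = arcsin(V₁/V₂) = arcsin(1572/3173) = 29.70°, cos θ_c = 0.8686.
Intercept time tᵢ = 2h cos θ_c / V₁ = 2·32.2·0.8686/1572 = 0.03559 s.
t = x/V₂ + tᵢ = 129.5/3173 + 0.03559 = 0.07640 s.

76.4 ms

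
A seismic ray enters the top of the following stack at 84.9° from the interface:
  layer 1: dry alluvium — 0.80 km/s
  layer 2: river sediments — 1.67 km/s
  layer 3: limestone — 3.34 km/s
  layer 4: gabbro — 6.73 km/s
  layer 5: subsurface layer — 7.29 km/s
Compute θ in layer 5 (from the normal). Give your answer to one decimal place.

54.1°

From the normal: θ₁ = 90° − 84.9° = 5.1°.
Snell's law across each interface conserves sin θ / V, so sin θ_5 = V_5·sin θ₁/V₁.
sin θ_5 = 7.29 × sin 5.1° / 0.80 = 0.8100.
θ_5 = arcsin 0.8100 = 54.10°.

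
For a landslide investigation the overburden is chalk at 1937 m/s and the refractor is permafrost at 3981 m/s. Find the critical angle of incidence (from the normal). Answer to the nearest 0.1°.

29.1°

Critical incidence: sin θ_c = V₁/V₂ = 1937/3981 = 0.4866.
θ_c = arcsin 0.4866 = 29.11°.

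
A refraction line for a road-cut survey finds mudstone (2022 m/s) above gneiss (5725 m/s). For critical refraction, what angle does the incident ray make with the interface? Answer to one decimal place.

At critical incidence the refracted ray runs along the interface (θ₂ = 90°), so sin θ_c = V₁/V₂.
θ_c = arcsin(2022/5725) = arcsin 0.3532 = 20.68°.
Measured from the interface: 90° − 20.68° = 69.32°.

69.3°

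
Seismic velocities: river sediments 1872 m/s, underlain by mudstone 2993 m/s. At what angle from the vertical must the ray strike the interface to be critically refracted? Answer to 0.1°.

At critical incidence the refracted ray runs along the interface (θ₂ = 90°), so sin θ_c = V₁/V₂.
θ_c = arcsin(1872/2993) = arcsin 0.6255 = 38.72°.

38.7°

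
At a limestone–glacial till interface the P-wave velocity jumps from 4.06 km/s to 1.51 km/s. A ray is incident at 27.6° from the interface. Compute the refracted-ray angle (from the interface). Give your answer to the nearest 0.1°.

70.8°

Convert to the normal: θ₁ = 90° − 27.6° = 62.4°.
Snell's law: sin θ₂ = (V₂/V₁)·sin θ₁ = (1.51/4.06)·sin 62.4° = 0.3296.
θ₂ = arcsin 0.3296 = 19.24° from the normal.
From the interface: 90° − 19.24° = 70.76°.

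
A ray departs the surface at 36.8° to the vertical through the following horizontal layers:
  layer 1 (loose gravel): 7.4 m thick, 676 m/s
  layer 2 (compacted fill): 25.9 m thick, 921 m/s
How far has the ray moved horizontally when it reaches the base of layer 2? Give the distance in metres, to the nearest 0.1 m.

42.1 m

Apply Snell's law at each interface; in layer i the horizontal offset is hᵢ·tan θᵢ.
Layer 1: θ = 36.80°; offset = 7.4·tan 36.80° = 5.536 m.
Layer 2: sin θ = 921·sin 36.8°/676 = 0.8161, θ = 54.70°; offset = 25.9·tan 54.70° = 36.578 m.
Σ offsets = 42.114 m.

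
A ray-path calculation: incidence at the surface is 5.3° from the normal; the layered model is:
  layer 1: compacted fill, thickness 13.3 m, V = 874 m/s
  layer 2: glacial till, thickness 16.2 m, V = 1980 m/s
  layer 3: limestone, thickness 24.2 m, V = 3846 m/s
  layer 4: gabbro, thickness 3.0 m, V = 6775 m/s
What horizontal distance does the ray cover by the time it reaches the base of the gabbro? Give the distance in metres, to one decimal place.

18.5 m

Apply Snell's law at each interface; in layer i the horizontal offset is hᵢ·tan θᵢ.
Layer 1: θ = 5.30°; offset = 13.3·tan 5.30° = 1.234 m.
Layer 2: sin θ = 1980·sin 5.3°/874 = 0.2093, θ = 12.08°; offset = 16.2·tan 12.08° = 3.467 m.
Layer 3: sin θ = 3846·sin 5.3°/874 = 0.4065, θ = 23.98°; offset = 24.2·tan 23.98° = 10.766 m.
Layer 4: sin θ = 6775·sin 5.3°/874 = 0.7160, θ = 45.73°; offset = 3.0·tan 45.73° = 3.077 m.
Summing the layer offsets gives 18.544 m.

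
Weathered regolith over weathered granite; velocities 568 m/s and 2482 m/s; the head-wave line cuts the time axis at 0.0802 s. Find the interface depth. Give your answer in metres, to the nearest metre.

θ_c = arcsin(568/2482) = 13.23°; cos θ_c = 0.9735.
tᵢ = 2h cos θ_c/V₁ ⇒ h = tᵢ·V₁/(2 cos θ_c) = 0.0802·568/(2·0.9735) = 23.40 m.

23 m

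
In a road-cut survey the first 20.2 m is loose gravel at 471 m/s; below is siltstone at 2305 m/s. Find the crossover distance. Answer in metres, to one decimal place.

x_cross = 2h·√((V₂+V₁)/(V₂−V₁)).
(V₂+V₁)/(V₂−V₁) = (2305+471)/(2305−471) = 1.5136; √ = 1.2303.
x_cross = 2·20.2·1.2303 = 49.70 m.

49.7 m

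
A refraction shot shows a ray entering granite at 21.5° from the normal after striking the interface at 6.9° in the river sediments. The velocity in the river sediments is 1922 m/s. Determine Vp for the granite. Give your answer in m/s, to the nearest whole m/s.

5863 m/s

Snell's law: sin 6.9°/V₁ = sin 21.5°/V₂.
V₂ = V₁·sin 21.5°/sin 6.9° = 1922 × 3.0507 = 5863.44 m/s.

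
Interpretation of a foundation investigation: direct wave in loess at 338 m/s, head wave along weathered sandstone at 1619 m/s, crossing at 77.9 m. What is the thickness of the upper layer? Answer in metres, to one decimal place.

h = (x_cross/2)·√((V₂−V₁)/(V₂+V₁)).
(V₂−V₁)/(V₂+V₁) = (1619−338)/(1619+338) = 0.6546; √ = 0.8091.
h = (77.9/2)·0.8091 = 31.51 m.

31.5 m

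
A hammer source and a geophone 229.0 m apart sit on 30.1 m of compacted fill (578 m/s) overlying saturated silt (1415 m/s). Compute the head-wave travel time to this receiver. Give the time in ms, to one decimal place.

256.9 ms

t = x/V₂ + 2h·√(V₂²−V₁²)/(V₁V₂).
√(V₂²−V₁²) = √(1415²−578²) = 1291.6 m/s; delay term = 2·30.1·1291.6/(578·1415) = 0.09507 s.
t = 229.0/1415 + 0.09507 = 0.25690 s.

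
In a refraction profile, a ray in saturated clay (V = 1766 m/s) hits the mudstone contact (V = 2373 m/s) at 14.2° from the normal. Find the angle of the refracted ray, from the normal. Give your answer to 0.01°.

sin θ₁/V₁ = sin θ₂/V₂ ⇒ sin θ₂ = 2373·sin 14.2°/1766 = 2373·0.2453/1766 = 0.3296.
θ₂ = sin⁻¹(0.3296) = 19.25° (from vertical).

19.25°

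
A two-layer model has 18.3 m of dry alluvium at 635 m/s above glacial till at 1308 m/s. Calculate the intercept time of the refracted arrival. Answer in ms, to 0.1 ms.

θ_c = arcsin(V₁/V₂) = arcsin(635/1308) = 29.04°; cos θ_c = 0.8743.
tᵢ = 2h·cos θ_c / V₁ = 2·18.3·0.8743 / 635 = 0.05039 s.

50.4 ms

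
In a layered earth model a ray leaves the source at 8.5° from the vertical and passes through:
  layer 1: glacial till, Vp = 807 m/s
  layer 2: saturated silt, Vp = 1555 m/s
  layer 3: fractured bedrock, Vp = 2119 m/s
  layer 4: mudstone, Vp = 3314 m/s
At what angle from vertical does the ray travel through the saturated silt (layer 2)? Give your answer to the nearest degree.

17°

Ray parameter p = sin 8.5° / 807 = 1.8316e-04 s/m.
sin θ_2 = p·V_2 = 1.8316e-04 × 1555 = 0.2848.
θ_2 = arcsin 0.2848 = 16.55°.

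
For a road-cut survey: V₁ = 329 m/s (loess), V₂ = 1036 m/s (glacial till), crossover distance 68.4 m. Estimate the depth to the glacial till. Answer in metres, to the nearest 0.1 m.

24.6 m

x_cross = 2h·√((V₂+V₁)/(V₂−V₁)) → h = x_cross / (2·√((V₂+V₁)/(V₂−V₁))).
√((V₂+V₁)/(V₂−V₁)) = √((1036+329)/(1036−329)) = 1.3895.
h = 68.4 / (2·1.3895) = 24.61 m.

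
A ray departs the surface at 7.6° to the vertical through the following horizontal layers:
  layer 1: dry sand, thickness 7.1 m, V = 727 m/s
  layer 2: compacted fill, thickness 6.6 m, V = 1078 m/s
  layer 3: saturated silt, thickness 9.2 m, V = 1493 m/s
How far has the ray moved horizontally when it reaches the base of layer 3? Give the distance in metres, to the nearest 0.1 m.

Ray parameter p = sin 7.6° / 727 m/s = 1.8192e-04 s/m.
Layer 1: θ = 7.60°; offset = 7.1·tan 7.60° = 0.947 m.
Layer 2: sin θ = p·1078 = 0.1961 → θ = 11.31°; offset = 6.6·tan 11.31° = 1.320 m.
Layer 3: sin θ = p·1493 = 0.2716 → θ = 15.76°; offset = 9.2·tan 15.76° = 2.596 m.
Σ offsets = 4.864 m.

4.9 m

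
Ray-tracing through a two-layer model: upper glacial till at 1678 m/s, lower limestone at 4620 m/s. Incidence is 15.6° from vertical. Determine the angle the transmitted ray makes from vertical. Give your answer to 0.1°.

sin θ₁/V₁ = sin θ₂/V₂ ⇒ sin θ₂ = 4620·sin 15.6°/1678 = 4620·0.2689/1678 = 0.7404.
θ₂ = arcsin 0.7404 = 47.77° from the normal.

47.8°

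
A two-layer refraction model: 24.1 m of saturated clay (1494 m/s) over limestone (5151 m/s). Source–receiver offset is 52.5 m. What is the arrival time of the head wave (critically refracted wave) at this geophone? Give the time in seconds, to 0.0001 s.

t = x/V₂ + 2h·√(V₂²−V₁²)/(V₁V₂).
√(V₂²−V₁²) = √(5151²−1494²) = 4929.6 m/s; delay term = 2·24.1·4929.6/(1494·5151) = 0.03088 s.
t = 52.5/5151 + 0.03088 = 0.04107 s.

0.0411 s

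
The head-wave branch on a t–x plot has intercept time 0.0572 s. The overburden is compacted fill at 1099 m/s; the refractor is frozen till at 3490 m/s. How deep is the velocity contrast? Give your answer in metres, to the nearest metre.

33 m

θ_c = arcsin(1099/3490) = 18.35°; cos θ_c = 0.9491.
tᵢ = 2h cos θ_c/V₁ ⇒ h = tᵢ·V₁/(2 cos θ_c) = 0.0572·1099/(2·0.9491) = 33.12 m.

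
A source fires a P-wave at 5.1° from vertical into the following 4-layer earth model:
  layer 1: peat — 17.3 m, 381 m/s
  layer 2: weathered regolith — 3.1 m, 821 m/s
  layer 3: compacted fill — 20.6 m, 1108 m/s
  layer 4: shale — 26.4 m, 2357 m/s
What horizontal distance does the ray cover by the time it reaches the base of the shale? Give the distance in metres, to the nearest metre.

Ray parameter p = sin 5.1° / 381 m/s = 2.3332e-04 s/m.
Layer 1: θ = 5.10°; offset = 17.3·tan 5.10° = 1.544 m.
Layer 2: sin θ = p·821 = 0.1916 → θ = 11.04°; offset = 3.1·tan 11.04° = 0.605 m.
Layer 3: sin θ = p·1108 = 0.2585 → θ = 14.98°; offset = 20.6·tan 14.98° = 5.513 m.
Layer 4: sin θ = p·2357 = 0.5499 → θ = 33.36°; offset = 26.4·tan 33.36° = 17.383 m.
Summing the layer offsets gives 25.045 m.

25 m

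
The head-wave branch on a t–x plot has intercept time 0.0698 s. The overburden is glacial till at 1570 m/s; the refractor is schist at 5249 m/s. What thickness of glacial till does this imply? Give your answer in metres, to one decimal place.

57.4 m

h = tᵢ·V₁·V₂ / (2·√(V₂²−V₁²)).
√(V₂²−V₁²) = √(5249² − 1570²) = 5008.7 m/s.
h = 0.0698 s × 1570 × 5249 / (2 × 5008.7) = 57.42 m.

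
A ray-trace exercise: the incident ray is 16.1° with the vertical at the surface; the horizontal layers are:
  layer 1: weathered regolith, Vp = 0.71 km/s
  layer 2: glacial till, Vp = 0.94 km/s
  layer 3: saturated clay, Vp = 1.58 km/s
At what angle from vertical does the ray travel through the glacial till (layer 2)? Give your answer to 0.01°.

21.54°

Ray parameter p = sin 16.1° / 0.71 = 3.9058e-01 s/km.
sin θ_2 = p·V_2 = 3.9058e-01 × 0.94 = 0.3671.
θ_2 = arcsin 0.3671 = 21.54°.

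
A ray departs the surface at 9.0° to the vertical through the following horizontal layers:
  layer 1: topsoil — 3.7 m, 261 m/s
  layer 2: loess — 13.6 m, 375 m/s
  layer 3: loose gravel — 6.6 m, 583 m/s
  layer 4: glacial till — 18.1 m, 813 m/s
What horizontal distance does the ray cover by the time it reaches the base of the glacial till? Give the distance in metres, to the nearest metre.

p = sin θ₁/V₁ = sin 9.0°/261 = 5.9937e-04 s/m is conserved through the stack.
Layer 1: θ = 9.00°; offset = 3.7·tan 9.00° = 0.586 m.
Layer 2: sin θ = p·375 = 0.2248 → θ = 12.99°; offset = 13.6·tan 12.99° = 3.137 m.
Layer 3: sin θ = p·583 = 0.3494 → θ = 20.45°; offset = 6.6·tan 20.45° = 2.461 m.
Layer 4: sin θ = p·813 = 0.4873 → θ = 29.16°; offset = 18.1·tan 29.16° = 10.100 m.
Total horizontal offset = 16.285 m.

16 m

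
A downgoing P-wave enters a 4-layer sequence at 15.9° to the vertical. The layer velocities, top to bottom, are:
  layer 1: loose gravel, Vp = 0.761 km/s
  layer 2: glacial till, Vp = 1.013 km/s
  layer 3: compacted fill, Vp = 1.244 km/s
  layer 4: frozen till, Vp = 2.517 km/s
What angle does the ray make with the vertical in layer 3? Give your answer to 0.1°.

26.6°

Ray parameter p = sin 15.9° / 0.761 = 3.6000e-01 s/km.
sin θ_3 = p·V_3 = 3.6000e-01 × 1.244 = 0.4478.
θ_3 = arcsin 0.4478 = 26.61°.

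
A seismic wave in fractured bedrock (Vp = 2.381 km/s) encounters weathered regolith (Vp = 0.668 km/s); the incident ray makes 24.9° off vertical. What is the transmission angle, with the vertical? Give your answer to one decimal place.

6.8°

Snell's law: sin θ₂ = (V₂/V₁)·sin θ₁ = (0.668/2.381)·sin 24.9° = 0.1181.
θ₂ = sin⁻¹(0.1181) = 6.78° (from vertical).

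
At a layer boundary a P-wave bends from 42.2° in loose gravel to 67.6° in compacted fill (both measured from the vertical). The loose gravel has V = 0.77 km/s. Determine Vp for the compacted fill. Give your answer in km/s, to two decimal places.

sin 42.2° = 0.6717; sin 67.6° = 0.9245.
V₂ = V₁·(sin θ₂/sin θ₁) = 0.77·(0.9245/0.6717) = 1.06 km/s.

1.06 km/s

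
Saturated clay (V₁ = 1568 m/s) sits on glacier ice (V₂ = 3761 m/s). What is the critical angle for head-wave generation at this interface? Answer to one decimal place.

24.6°

At critical incidence the refracted ray runs along the interface (θ₂ = 90°), so sin θ_c = V₁/V₂.
θ_c = arcsin(1568/3761) = arcsin 0.4169 = 24.64°.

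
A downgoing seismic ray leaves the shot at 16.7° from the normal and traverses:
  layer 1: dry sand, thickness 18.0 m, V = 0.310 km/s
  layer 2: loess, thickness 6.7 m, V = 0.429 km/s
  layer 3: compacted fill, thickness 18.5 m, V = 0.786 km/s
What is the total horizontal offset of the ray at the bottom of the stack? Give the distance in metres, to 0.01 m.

Apply Snell's law at each interface; in layer i the horizontal offset is hᵢ·tan θᵢ.
Layer 1: θ = 16.70°; offset = 18.0·tan 16.70° = 5.4003 m.
Layer 2: sin θ = 0.429·sin 16.7°/0.310 = 0.3977, θ = 23.43°; offset = 6.7·tan 23.43° = 2.9039 m.
Layer 3: sin θ = 0.786·sin 16.7°/0.310 = 0.7286, θ = 46.77°; offset = 18.5·tan 46.77° = 19.6791 m.
Total horizontal offset = 27.9833 m.

27.98 m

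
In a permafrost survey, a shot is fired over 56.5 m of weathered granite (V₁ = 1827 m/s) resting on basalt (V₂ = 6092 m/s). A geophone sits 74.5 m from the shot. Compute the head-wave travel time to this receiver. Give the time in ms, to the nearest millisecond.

θ_c = arcsin(V₁/V₂) = arcsin(1827/6092) = 17.45°, cos θ_c = 0.9540.
Intercept time tᵢ = 2h cos θ_c / V₁ = 2·56.5·0.9540/1827 = 0.05900 s.
t = x/V₂ + tᵢ = 74.5/6092 + 0.05900 = 0.07123 s.

71 ms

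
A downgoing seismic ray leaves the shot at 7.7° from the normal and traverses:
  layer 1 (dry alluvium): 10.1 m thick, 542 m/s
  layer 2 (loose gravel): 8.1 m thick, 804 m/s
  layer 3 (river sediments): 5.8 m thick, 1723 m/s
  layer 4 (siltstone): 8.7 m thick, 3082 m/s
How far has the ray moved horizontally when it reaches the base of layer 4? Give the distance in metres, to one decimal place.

16.0 m

Ray parameter p = sin 7.7° / 542 m/s = 2.4721e-04 s/m.
Layer 1: θ = 7.70°; offset = 10.1·tan 7.70° = 1.366 m.
Layer 2: sin θ = p·804 = 0.1988 → θ = 11.46°; offset = 8.1·tan 11.46° = 1.643 m.
Layer 3: sin θ = p·1723 = 0.4259 → θ = 25.21°; offset = 5.8·tan 25.21° = 2.731 m.
Layer 4: sin θ = p·3082 = 0.7619 → θ = 49.63°; offset = 8.7·tan 49.63° = 10.234 m.
Total horizontal offset = 15.973 m.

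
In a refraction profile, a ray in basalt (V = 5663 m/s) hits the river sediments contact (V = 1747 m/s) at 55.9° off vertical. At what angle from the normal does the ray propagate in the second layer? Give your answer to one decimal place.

sin θ₁/V₁ = sin θ₂/V₂ ⇒ sin θ₂ = 1747·sin 55.9°/5663 = 1747·0.8281/5663 = 0.2555.
θ₂ = sin⁻¹(0.2555) = 14.80° (from vertical).

14.8°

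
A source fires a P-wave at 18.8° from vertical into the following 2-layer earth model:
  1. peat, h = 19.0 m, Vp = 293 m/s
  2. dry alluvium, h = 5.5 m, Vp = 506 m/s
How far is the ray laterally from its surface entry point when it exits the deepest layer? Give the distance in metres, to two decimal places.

Apply Snell's law at each interface; in layer i the horizontal offset is hᵢ·tan θᵢ.
Layer 1: θ = 18.80°; offset = 19.0·tan 18.80° = 6.4681 m.
Layer 2: sin θ = 506·sin 18.8°/293 = 0.5565, θ = 33.82°; offset = 5.5·tan 33.82° = 3.6843 m.
Total horizontal offset = 10.1524 m.

10.15 m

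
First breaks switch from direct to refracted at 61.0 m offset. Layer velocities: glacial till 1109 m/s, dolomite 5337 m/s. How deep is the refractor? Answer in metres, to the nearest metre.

h = (x_cross/2)·√((V₂−V₁)/(V₂+V₁)).
(V₂−V₁)/(V₂+V₁) = (5337−1109)/(5337+1109) = 0.6559; √ = 0.8099.
h = (61.0/2)·0.8099 = 24.70 m.

25 m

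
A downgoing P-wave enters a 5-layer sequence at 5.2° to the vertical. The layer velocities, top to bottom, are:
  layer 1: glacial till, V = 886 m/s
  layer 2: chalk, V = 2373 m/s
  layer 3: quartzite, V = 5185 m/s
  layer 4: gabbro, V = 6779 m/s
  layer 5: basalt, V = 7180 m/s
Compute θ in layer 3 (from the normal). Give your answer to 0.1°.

32.0°

Ray parameter p = sin 5.2° / 886 = 1.0229e-04 s/m.
sin θ_3 = p·V_3 = 1.0229e-04 × 5185 = 0.5304.
θ_3 = 32.03° from the vertical.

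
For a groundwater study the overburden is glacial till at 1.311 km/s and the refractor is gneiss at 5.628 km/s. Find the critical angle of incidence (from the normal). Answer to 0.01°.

Critical incidence: sin θ_c = V₁/V₂ = 1.311/5.628 = 0.2329.
θ_c = arcsin 0.2329 = 13.47°.

13.47°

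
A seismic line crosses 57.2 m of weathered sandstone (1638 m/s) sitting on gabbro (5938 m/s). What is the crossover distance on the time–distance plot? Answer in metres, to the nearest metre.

152 m

θ_c = arcsin(1638/5938) = 16.01°, so cos θ_c = 0.9612 and tᵢ = 2h cos θ_c/V₁ = 0.0671 s.
At crossover x/V₁ = x/V₂ + tᵢ ⇒ x = tᵢ/(1/V₁ − 1/V₂) = 0.06713/(6.1050e-04 − 1.6841e-04) = 151.85 m.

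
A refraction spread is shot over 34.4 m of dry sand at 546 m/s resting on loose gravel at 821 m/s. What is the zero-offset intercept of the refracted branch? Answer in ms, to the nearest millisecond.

θ_c = arcsin(V₁/V₂) = arcsin(546/821) = 41.69°; cos θ_c = 0.7468.
tᵢ = 2h·cos θ_c / V₁ = 2·34.4·0.7468 / 546 = 0.09410 s.

94 ms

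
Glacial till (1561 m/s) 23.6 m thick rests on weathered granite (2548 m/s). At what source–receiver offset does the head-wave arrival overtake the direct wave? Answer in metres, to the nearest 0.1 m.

θ_c = arcsin(1561/2548) = 37.78°, so cos θ_c = 0.7904 and tᵢ = 2h cos θ_c/V₁ = 0.0239 s.
At crossover x/V₁ = x/V₂ + tᵢ ⇒ x = tᵢ/(1/V₁ − 1/V₂) = 0.02390/(6.4061e-04 − 3.9246e-04) = 96.31 m.

96.3 m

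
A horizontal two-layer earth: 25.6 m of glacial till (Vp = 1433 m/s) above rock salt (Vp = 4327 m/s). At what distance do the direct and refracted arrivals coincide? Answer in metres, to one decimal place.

x_cross = 2h·√((V₂+V₁)/(V₂−V₁)).
(V₂+V₁)/(V₂−V₁) = (4327+1433)/(4327−1433) = 1.9903; √ = 1.4108.
x_cross = 2·25.6·1.4108 = 72.23 m.

72.2 m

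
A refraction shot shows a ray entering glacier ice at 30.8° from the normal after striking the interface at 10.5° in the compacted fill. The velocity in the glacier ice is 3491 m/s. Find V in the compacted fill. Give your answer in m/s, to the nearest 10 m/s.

1240 m/s

Snell's law: sin 10.5°/V₁ = sin 30.8°/V₂.
V₁ = V₂·sin 10.5°/sin 30.8° = 3491 × 0.3559 = 1242.44 m/s.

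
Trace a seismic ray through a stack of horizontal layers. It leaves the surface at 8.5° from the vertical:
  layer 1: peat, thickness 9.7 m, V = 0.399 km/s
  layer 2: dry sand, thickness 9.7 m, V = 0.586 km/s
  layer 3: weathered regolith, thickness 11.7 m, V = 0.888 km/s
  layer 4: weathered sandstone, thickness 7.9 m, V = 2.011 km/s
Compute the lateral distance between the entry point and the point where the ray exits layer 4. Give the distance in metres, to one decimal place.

Ray parameter p = sin 8.5° / 0.399 km/s = 3.7045e-01 s/km.
Layer 1: θ = 8.50°; offset = 9.7·tan 8.50° = 1.450 m.
Layer 2: sin θ = p·0.586 = 0.2171 → θ = 12.54°; offset = 9.7·tan 12.54° = 2.157 m.
Layer 3: sin θ = p·0.888 = 0.3290 → θ = 19.21°; offset = 11.7·tan 19.21° = 4.076 m.
Layer 4: sin θ = p·2.011 = 0.7450 → θ = 48.16°; offset = 7.9·tan 48.16° = 8.822 m.
Total horizontal offset = 16.505 m.

16.5 m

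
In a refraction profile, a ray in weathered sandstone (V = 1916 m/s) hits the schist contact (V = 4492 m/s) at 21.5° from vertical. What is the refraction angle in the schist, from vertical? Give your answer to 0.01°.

59.23°

Snell's law: sin θ₂ = (V₂/V₁)·sin θ₁ = (4492/1916)·sin 21.5° = 0.8593.
θ₂ = arcsin 0.8593 = 59.23° from the normal.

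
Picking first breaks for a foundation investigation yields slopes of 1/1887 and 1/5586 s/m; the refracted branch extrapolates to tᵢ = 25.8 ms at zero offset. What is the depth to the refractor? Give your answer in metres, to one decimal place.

θ_c = arcsin(1887/5586) = 19.74°; cos θ_c = 0.9412.
tᵢ = 2h cos θ_c/V₁ ⇒ h = tᵢ·V₁/(2 cos θ_c) = 0.0258·1887/(2·0.9412) = 25.86 m.

25.9 m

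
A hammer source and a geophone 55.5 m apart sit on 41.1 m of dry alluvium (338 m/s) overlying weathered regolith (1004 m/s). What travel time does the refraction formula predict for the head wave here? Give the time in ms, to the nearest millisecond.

284 ms

θ_c = arcsin(V₁/V₂) = arcsin(338/1004) = 19.67°, cos θ_c = 0.9416.
Intercept time tᵢ = 2h cos θ_c / V₁ = 2·41.1·0.9416/338 = 0.22900 s.
t = x/V₂ + tᵢ = 55.5/1004 + 0.22900 = 0.28428 s.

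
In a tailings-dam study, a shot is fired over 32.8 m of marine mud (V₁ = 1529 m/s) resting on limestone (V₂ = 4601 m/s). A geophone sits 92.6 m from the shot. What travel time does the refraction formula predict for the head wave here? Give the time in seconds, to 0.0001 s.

t = x/V₂ + 2h·√(V₂²−V₁²)/(V₁V₂).
√(V₂²−V₁²) = √(4601²−1529²) = 4339.5 m/s; delay term = 2·32.8·4339.5/(1529·4601) = 0.04047 s.
t = 92.6/4601 + 0.04047 = 0.06059 s.

0.0606 s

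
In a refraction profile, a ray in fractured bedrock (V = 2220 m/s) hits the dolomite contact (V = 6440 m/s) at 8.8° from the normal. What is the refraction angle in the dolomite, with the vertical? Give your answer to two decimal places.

sin θ₁/V₁ = sin θ₂/V₂ ⇒ sin θ₂ = 6440·sin 8.8°/2220 = 6440·0.1530/2220 = 0.4438.
θ₂ = arcsin 0.4438 = 26.35° from the normal.

26.35°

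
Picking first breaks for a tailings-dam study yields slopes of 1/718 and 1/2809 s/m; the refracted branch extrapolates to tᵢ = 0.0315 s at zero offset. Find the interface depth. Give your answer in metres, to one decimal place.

11.7 m

h = tᵢ·V₁·V₂ / (2·√(V₂²−V₁²)).
√(V₂²−V₁²) = √(2809² − 718²) = 2715.7 m/s.
h = 0.0315 s × 718 × 2809 / (2 × 2715.7) = 11.70 m.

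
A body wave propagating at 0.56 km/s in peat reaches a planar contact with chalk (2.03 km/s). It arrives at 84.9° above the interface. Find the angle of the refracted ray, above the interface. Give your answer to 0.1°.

Angle from the normal: 90° − 84.9° = 5.1°.
sin θ₁/V₁ = sin θ₂/V₂ ⇒ sin θ₂ = 2.03·sin 5.1°/0.56 = 2.03·0.0889/0.56 = 0.3222.
θ₂ = arcsin 0.3222 = 18.80° from the normal.
From the interface: 90° − 18.80° = 71.20°.

71.2°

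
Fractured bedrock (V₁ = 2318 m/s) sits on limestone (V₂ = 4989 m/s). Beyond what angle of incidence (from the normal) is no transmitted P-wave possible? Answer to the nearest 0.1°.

At critical incidence the refracted ray runs along the interface (θ₂ = 90°), so sin θ_c = V₁/V₂.
θ_c = arcsin(2318/4989) = arcsin 0.4646 = 27.69°.

27.7°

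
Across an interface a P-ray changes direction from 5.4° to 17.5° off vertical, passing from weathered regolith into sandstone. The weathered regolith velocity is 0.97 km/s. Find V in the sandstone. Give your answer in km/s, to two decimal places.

Snell's law: sin 5.4°/V₁ = sin 17.5°/V₂.
V₂ = V₁·sin 17.5°/sin 5.4° = 0.97 × 3.1953 = 3.10 km/s.

3.10 km/s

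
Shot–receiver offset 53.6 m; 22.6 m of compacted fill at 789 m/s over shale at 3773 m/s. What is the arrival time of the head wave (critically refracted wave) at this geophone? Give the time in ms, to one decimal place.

70.2 ms

θ_c = arcsin(V₁/V₂) = arcsin(789/3773) = 12.07°, cos θ_c = 0.9779.
Intercept time tᵢ = 2h cos θ_c / V₁ = 2·22.6·0.9779/789 = 0.05602 s.
t = x/V₂ + tᵢ = 53.6/3773 + 0.05602 = 0.07023 s.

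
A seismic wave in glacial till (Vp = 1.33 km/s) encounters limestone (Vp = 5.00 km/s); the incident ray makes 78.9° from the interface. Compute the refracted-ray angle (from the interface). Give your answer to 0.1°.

43.6°

Convert to the normal: θ₁ = 90° − 78.9° = 11.1°.
Snell's law: sin θ₂ = (V₂/V₁)·sin θ₁ = (5.00/1.33)·sin 11.1° = 0.7238.
θ₂ = sin⁻¹(0.7238) = 46.37° (from vertical).
From the interface: 90° − 46.37° = 43.63°.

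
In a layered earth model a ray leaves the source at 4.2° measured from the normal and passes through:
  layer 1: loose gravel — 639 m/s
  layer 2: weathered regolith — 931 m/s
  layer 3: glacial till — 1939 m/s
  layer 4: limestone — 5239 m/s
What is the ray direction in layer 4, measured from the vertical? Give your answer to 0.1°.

Ray parameter p = sin 4.2° / 639 = 1.1461e-04 s/m.
sin θ_4 = p·V_4 = 1.1461e-04 × 5239 = 0.6005.
θ_4 = arcsin 0.6005 = 36.90°.

36.9°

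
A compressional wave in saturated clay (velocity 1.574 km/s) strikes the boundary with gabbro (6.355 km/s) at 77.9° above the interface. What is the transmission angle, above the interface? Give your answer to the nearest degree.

32°

Convert to the normal: θ₁ = 90° − 77.9° = 12.1°.
sin θ₁/V₁ = sin θ₂/V₂ ⇒ sin θ₂ = 6.355·sin 12.1°/1.574 = 6.355·0.2096/1.574 = 0.8463.
θ₂ = sin⁻¹(0.8463) = 57.81° (from vertical).
From the interface: 90° − 57.81° = 32.19°.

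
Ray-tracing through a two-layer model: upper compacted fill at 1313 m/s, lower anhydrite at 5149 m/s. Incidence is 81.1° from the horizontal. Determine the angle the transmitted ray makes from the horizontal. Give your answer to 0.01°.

52.65°

Angle from the normal: 90° − 81.1° = 8.9°.
Snell's law: sin θ₂ = (V₂/V₁)·sin θ₁ = (5149/1313)·sin 8.9° = 0.6067.
θ₂ = sin⁻¹(0.6067) = 37.35° (from vertical).
From the interface: 90° − 37.35° = 52.65°.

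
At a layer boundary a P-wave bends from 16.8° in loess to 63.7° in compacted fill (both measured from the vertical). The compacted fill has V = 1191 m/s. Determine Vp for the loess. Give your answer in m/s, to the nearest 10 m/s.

sin 16.8° = 0.2890; sin 63.7° = 0.8965.
V₁ = V₂·(sin θ₁/sin θ₂) = 1191·(0.2890/0.8965) = 383.98 m/s.

380 m/s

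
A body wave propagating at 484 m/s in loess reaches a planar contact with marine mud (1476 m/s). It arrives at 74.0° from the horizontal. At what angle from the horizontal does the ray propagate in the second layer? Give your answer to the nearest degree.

Convert to the normal: θ₁ = 90° − 74.0° = 16.0°.
Snell's law: sin θ₂ = (V₂/V₁)·sin θ₁ = (1476/484)·sin 16.0° = 0.8406.
θ₂ = arcsin 0.8406 = 57.20° from the normal.
From the interface: 90° − 57.20° = 32.80°.

33°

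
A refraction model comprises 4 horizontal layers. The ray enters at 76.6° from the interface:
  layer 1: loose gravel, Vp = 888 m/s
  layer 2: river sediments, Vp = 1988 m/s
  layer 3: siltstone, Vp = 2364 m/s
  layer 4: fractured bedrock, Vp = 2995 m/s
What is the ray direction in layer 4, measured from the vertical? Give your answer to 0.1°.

51.4°

From the normal: θ₁ = 90° − 76.6° = 13.4°.
Snell's law across each interface conserves sin θ / V, so sin θ_4 = V_4·sin θ₁/V₁.
sin θ_4 = 2995 × sin 13.4° / 888 = 0.7816.
θ_4 = 51.41° from the vertical.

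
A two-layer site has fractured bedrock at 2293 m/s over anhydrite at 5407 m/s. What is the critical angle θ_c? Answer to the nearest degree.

Critical incidence: sin θ_c = V₁/V₂ = 2293/5407 = 0.4241.
θ_c = arcsin 0.4241 = 25.09°.

25°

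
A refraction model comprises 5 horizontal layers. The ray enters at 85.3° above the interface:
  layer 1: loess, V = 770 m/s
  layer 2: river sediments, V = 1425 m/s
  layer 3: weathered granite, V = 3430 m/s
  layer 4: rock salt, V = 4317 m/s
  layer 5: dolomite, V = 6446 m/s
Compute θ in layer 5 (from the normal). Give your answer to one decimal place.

43.3°

From the normal: θ₁ = 90° − 85.3° = 4.7°.
Ray parameter p = sin 4.7° / 770 = 1.0641e-04 s/m.
sin θ_5 = p·V_5 = 1.0641e-04 × 6446 = 0.6859.
θ_5 = arcsin 0.6859 = 43.31°.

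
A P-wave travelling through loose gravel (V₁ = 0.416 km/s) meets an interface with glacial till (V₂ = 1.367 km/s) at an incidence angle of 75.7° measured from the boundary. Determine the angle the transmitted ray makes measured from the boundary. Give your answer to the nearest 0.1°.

Angle from the normal: 90° − 75.7° = 14.3°.
sin θ₁/V₁ = sin θ₂/V₂ ⇒ sin θ₂ = 1.367·sin 14.3°/0.416 = 1.367·0.2470/0.416 = 0.8117.
θ₂ = arcsin 0.8117 = 54.26° from the normal.
From the interface: 90° − 54.26° = 35.74°.

35.7°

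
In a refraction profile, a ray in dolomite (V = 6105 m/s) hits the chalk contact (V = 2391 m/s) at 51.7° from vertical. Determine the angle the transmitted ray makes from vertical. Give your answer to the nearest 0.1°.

Snell's law: sin θ₂ = (V₂/V₁)·sin θ₁ = (2391/6105)·sin 51.7° = 0.3074.
θ₂ = sin⁻¹(0.3074) = 17.90° (from vertical).

17.9°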